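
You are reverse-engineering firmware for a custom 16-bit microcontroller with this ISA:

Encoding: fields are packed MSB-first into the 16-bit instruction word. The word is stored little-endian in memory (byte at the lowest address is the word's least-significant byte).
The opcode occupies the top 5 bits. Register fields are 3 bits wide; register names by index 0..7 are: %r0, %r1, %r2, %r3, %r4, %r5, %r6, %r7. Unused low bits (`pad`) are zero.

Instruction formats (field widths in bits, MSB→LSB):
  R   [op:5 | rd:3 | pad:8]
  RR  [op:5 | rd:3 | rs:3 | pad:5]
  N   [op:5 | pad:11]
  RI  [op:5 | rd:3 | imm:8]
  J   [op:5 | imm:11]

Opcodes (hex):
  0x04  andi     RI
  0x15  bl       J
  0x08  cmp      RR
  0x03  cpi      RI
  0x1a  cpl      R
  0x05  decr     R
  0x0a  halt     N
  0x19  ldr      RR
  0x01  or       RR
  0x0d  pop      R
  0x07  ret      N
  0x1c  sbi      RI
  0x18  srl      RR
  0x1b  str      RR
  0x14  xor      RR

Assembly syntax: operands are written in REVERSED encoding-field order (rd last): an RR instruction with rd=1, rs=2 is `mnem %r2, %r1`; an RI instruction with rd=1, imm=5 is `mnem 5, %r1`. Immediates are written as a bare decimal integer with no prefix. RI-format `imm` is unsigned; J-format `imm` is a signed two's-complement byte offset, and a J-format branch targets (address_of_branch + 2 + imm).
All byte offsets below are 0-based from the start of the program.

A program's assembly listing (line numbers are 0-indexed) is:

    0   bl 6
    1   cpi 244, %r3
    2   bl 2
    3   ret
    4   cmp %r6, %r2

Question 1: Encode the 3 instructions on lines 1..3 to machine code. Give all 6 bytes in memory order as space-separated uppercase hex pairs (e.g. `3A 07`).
F4 1B 02 A8 00 38

1. cpi fields op=0x3:5|rd=3:3|imm=244:8 → word 1bf4h → f4 1b
2. bl fields op=0x15:5|imm=2:11 → word a802h → 02 a8
3. ret fields op=0x7:5|pad=0:11 → word 3800h → 00 38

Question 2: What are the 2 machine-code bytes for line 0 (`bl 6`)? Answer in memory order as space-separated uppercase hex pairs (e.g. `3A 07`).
0. bl fields op=0x15:5|imm=6:11 → word a806h → 06 a8

06 A8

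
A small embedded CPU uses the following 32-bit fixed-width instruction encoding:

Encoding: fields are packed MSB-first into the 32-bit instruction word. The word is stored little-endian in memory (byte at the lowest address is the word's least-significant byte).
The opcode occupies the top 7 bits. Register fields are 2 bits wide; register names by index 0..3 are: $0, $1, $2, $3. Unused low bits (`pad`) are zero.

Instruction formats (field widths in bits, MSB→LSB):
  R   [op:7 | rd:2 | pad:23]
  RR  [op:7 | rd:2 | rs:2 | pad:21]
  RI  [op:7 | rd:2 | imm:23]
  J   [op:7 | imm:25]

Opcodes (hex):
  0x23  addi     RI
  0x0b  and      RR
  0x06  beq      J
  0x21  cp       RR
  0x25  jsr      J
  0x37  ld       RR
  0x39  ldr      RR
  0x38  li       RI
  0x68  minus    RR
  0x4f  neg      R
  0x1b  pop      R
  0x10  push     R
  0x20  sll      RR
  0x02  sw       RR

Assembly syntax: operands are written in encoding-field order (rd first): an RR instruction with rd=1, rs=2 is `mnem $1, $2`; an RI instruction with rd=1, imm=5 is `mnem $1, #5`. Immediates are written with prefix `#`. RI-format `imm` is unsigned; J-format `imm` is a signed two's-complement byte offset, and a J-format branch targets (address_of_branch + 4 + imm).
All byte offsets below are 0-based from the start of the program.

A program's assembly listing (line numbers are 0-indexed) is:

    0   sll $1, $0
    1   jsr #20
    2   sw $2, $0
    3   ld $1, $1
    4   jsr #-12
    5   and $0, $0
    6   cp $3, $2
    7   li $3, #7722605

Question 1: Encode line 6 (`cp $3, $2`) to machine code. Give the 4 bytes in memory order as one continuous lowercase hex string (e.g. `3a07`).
0000c043

6. cp fields op=0x21:7|rd=3:2|rs=2:2|pad=0:21 → word 43c00000h → 00 00 c0 43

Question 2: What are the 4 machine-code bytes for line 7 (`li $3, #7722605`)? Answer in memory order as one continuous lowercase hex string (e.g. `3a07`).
7. li fields op=0x38:7|rd=3:2|imm=7722605:23 → word 71f5d66dh → 6d d6 f5 71

6dd6f571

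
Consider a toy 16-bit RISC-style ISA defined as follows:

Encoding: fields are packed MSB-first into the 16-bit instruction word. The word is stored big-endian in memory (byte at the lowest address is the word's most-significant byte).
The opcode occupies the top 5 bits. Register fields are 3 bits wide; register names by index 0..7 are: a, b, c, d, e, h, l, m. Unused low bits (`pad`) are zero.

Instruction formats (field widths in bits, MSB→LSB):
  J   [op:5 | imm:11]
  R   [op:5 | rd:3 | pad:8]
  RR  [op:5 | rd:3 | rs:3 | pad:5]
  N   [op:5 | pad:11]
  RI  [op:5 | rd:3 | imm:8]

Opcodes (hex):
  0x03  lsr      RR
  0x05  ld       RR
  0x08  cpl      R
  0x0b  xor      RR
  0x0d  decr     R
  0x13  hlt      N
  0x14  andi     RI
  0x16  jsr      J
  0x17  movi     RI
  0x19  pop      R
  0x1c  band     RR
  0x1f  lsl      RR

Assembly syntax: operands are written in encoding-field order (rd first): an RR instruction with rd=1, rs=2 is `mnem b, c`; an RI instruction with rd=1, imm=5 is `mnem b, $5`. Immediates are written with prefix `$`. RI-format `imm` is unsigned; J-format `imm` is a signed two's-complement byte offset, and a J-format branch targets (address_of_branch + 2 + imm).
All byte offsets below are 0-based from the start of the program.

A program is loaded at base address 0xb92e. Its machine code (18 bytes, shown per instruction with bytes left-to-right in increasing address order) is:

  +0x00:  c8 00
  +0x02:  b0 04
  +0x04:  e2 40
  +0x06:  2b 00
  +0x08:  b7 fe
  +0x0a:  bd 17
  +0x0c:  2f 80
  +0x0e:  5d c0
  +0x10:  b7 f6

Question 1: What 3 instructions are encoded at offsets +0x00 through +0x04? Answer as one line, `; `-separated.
pop a; jsr $4; band c, c

@+00  big-endian(c8 00) = 0xc800
  top 5b → 0x19 → pop [R]
  rd: (w>>8)&0x7=0x0 → a
@+02  big-endian(b0 04) = 0xb004
  top 5b → 0x16 → jsr [J]
  imm: (w>>0)&0x7ff=0x4 → $4
@+04  big-endian(e2 40) = 0xe240
  top 5b → 0x1c → band [RR]
  rd: (w>>8)&0x7=0x2 → c
  rs: (w>>5)&0x7=0x2 → c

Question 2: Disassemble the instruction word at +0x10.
jsr $-10

+0x10: b7 f6 ⇒ word 0xb7f6 (big)
  top 5b → 0x16 → jsr [J]
  imm@[10:0]=0x7f6 (s11→-10) ⇒ $-10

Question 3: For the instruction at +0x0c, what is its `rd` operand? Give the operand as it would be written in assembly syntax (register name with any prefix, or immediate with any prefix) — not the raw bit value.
[0c] 2f 80 → 0x2f80
  op=0x2f80>>11=0x5 ⇒ ld (RR)
  [10:8] rd=7 = m
  [7:5] rs=4 = e

m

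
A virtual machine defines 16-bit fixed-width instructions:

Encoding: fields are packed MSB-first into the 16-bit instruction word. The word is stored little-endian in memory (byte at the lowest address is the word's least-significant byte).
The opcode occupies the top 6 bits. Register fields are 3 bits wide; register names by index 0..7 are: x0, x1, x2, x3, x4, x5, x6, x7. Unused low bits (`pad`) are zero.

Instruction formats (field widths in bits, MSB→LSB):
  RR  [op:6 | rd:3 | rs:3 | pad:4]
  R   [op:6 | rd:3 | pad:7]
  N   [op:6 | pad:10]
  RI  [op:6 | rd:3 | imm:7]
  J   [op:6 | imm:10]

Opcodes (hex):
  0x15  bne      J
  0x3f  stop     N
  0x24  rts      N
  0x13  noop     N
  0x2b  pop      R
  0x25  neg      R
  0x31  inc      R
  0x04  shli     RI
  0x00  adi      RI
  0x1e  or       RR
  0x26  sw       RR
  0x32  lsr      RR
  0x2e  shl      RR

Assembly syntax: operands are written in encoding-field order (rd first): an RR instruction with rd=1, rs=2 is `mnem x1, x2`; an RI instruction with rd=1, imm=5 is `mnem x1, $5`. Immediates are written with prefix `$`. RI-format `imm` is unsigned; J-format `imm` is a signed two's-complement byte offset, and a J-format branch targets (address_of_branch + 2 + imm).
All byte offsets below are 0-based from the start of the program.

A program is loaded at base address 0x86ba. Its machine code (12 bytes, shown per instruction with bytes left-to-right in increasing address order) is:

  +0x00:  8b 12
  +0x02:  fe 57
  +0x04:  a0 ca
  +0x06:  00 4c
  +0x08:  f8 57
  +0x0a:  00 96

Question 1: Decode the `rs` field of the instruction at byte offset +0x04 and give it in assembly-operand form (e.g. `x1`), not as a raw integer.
+0x04: a0 ca ⇒ word 0xcaa0 (little)
  op=0xcaa0>>10=0x32 ⇒ lsr (RR)
  [9:7] rd=5 = x5
  [6:4] rs=2 = x2

x2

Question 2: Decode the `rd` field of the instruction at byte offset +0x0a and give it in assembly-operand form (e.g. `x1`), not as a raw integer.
x4

+0x0a: 00 96 ⇒ word 0x9600 (little)
  op=0x9600>>10=0x25 ⇒ neg (R)
  [9:7] rd=4 = x4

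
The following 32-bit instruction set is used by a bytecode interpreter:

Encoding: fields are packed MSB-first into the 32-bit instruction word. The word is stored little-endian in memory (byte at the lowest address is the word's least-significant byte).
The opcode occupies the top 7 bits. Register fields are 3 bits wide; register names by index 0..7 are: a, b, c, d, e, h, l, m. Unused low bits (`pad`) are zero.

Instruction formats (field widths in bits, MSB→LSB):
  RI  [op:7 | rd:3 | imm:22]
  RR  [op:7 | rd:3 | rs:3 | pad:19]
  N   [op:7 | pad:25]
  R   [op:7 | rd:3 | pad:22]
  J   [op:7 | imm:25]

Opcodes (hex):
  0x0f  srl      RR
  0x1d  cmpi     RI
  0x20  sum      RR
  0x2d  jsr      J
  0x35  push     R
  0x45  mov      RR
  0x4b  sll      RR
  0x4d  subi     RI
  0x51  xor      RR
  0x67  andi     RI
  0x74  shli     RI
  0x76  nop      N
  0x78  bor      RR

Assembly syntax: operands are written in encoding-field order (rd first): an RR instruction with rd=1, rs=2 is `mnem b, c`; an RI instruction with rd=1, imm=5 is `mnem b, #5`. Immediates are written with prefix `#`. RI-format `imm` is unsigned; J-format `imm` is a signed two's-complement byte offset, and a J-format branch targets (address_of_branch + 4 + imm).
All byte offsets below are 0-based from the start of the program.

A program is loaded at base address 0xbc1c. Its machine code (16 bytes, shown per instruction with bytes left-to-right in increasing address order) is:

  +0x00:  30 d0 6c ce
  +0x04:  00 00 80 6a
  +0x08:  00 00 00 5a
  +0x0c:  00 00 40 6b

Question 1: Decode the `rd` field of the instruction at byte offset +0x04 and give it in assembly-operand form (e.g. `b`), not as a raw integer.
c

off 0x04: read 00 00 80 6a as little → 0x6a800000
  op=0x6a800000>>25=0x35 ⇒ push (R)
  rd@[24:22]=0x2 ⇒ c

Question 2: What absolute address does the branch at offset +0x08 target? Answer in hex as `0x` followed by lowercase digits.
0xbc28

+0x08: 00 00 00 5a ⇒ word 0x5a000000 (little)
  op=0x5a000000>>25=0x2d ⇒ jsr (J)
  imm@[24:0]=0x0 ⇒ #0
  target = base 0xbc1c + off 0x08 + 4 + imm 0 = 0xbc28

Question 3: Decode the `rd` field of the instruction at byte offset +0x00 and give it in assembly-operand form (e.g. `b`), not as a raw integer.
b

+0x00: 30 d0 6c ce ⇒ word 0xce6cd030 (little)
  op=0xce6cd030>>25=0x67 ⇒ andi (RI)
  [24:22] rd=1 = b
  [21:0] imm=2936880 = #2936880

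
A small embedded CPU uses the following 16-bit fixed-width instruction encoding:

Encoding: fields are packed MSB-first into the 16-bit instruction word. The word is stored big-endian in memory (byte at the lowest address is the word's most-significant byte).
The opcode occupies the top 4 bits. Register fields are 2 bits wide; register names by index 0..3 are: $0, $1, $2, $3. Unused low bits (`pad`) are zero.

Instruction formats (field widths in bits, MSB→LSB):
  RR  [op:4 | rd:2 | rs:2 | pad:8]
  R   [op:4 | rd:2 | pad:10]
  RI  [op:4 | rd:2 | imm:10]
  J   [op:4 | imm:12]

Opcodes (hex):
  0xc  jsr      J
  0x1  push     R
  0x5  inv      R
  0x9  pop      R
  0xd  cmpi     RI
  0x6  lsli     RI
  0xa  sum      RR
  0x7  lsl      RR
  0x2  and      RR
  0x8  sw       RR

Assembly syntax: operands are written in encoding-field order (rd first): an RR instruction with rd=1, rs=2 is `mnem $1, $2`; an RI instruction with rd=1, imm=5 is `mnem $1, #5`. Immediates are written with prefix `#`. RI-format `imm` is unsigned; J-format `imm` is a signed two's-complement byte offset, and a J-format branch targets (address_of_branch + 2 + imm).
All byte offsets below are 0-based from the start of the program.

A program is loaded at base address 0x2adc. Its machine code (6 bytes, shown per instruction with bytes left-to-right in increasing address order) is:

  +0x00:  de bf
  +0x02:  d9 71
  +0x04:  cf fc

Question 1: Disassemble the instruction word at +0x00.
@+00  big-endian(de bf) = 0xdebf
  top 4b → 0xd → cmpi [RI]
  rd: (w>>10)&0x3=0x3 → $3
  imm: (w>>0)&0x3ff=0x2bf → #703

cmpi $3, #703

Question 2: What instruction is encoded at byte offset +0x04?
[04] cf fc → 0xcffc
  op=0xcffc>>12=0xc ⇒ jsr (J)
  imm: (w>>0)&0xfff=0xffc (s12→-4) → #-4

jsr #-4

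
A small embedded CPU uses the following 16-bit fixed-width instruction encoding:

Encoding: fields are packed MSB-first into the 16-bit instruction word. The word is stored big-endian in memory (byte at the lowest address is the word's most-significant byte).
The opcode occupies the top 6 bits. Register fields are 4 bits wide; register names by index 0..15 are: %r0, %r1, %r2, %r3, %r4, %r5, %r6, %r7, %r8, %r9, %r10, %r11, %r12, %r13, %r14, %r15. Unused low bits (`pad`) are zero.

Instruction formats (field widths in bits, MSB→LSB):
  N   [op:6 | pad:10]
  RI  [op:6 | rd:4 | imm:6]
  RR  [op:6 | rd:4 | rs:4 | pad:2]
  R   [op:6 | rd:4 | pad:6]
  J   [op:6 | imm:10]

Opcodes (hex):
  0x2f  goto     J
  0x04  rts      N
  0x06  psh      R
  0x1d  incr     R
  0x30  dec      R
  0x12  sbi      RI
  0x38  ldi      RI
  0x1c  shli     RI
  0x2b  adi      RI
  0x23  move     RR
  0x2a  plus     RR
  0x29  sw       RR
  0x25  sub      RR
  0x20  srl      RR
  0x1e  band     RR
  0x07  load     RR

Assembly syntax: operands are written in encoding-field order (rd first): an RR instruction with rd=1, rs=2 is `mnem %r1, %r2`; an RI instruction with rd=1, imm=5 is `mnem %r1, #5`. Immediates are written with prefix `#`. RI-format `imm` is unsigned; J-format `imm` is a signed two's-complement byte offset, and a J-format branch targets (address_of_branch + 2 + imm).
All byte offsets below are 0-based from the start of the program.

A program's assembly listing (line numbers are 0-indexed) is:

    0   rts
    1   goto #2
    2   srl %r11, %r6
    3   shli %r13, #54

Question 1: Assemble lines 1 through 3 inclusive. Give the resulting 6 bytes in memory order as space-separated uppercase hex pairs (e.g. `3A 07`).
BC 02 82 D8 73 76

L1: goto op=0x2f:6|imm=2:10 ⇒ 0xbc02 ⇒ big bc 02
L2: srl op=0x20:6|rd=11:4|rs=6:4|pad=0:2 ⇒ 0x82d8 ⇒ big 82 d8
L3: shli op=0x1c:6|rd=13:4|imm=54:6 ⇒ 0x7376 ⇒ big 73 76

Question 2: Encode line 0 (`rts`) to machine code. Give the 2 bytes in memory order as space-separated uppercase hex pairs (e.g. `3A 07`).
L0: rts op=0x4:6|pad=0:10 ⇒ 0x1000 ⇒ big 10 00

10 00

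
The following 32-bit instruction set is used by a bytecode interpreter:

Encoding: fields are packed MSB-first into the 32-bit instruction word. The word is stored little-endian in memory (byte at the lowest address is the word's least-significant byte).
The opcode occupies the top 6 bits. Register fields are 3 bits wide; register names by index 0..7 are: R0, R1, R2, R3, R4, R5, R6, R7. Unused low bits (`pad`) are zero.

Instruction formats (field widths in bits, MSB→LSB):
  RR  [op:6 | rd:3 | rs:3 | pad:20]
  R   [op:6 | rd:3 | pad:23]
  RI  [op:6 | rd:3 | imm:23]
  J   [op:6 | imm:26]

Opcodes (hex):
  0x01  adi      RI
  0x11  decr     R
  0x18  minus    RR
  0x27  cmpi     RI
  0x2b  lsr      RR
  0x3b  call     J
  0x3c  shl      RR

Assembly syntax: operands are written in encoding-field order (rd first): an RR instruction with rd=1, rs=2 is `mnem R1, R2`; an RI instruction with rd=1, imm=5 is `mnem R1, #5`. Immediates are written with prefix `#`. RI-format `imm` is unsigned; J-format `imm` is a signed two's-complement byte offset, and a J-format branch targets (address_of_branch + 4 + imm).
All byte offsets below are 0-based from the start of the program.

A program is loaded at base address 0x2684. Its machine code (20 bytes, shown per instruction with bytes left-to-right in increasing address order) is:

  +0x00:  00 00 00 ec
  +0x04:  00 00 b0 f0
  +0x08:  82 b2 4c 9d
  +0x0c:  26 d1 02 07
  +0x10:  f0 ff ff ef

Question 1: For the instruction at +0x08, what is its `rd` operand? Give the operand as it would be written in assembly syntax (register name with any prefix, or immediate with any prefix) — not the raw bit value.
@+08  little-endian(82 b2 4c 9d) = 0x9d4cb282
  op=0x9d4cb282>>26=0x27 ⇒ cmpi (RI)
  rd: (w>>23)&0x7=0x2 → R2
  imm: (w>>0)&0x7fffff=0x4cb282 → #5026434

R2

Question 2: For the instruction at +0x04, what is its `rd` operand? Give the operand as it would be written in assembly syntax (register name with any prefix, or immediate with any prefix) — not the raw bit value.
R1

+0x04: 00 00 b0 f0 ⇒ word 0xf0b00000 (little)
  op=0xf0b00000>>26=0x3c ⇒ shl (RR)
  [25:23] rd=1 = R1
  [22:20] rs=3 = R3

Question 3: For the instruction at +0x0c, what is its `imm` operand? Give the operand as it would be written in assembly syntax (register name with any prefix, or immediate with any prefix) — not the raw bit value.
#184614

[0c] 26 d1 02 07 → 0x0702d126
  op=0x0702d126>>26=0x1 ⇒ adi (RI)
  rd: (w>>23)&0x7=0x6 → R6
  imm: (w>>0)&0x7fffff=0x2d126 → #184614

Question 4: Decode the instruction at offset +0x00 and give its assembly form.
@+00  little-endian(00 00 00 ec) = 0xec000000
  op=0xec000000>>26=0x3b ⇒ call (J)
  [25:0] imm=0 = #0

call #0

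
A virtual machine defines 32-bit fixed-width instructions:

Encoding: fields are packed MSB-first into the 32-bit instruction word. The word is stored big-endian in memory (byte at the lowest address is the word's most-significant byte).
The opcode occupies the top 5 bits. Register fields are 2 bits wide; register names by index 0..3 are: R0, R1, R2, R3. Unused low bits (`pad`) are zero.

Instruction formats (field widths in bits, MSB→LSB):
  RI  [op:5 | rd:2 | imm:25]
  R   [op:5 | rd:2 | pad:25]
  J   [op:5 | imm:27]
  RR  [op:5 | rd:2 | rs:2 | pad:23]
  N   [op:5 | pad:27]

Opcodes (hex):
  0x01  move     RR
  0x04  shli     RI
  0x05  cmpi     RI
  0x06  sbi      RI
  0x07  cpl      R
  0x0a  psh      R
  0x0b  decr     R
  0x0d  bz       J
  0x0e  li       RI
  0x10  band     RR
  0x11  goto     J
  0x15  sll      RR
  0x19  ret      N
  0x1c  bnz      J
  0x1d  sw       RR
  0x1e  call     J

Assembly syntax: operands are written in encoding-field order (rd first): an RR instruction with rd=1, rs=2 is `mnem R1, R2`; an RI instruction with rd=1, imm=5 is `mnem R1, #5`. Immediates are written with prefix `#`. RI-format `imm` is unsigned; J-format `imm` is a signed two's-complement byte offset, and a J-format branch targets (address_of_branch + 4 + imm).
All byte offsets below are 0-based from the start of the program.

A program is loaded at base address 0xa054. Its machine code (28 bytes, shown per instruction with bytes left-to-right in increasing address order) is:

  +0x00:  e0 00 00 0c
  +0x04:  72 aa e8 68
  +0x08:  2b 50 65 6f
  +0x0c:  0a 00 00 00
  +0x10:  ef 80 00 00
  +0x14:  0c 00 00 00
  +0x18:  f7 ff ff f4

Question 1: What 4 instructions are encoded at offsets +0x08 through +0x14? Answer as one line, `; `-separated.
[08] 2b 50 65 6f → 0x2b50656f
  top 5b → 0x5 → cmpi [RI]
  rd: (w>>25)&0x3=0x1 → R1
  imm: (w>>0)&0x1ffffff=0x150656f → #22046063
[0c] 0a 00 00 00 → 0x0a000000
  top 5b → 0x1 → move [RR]
  rd: (w>>25)&0x3=0x1 → R1
  rs: (w>>23)&0x3=0x0 → R0
[10] ef 80 00 00 → 0xef800000
  top 5b → 0x1d → sw [RR]
  rd: (w>>25)&0x3=0x3 → R3
  rs: (w>>23)&0x3=0x3 → R3
[14] 0c 00 00 00 → 0x0c000000
  top 5b → 0x1 → move [RR]
  rd: (w>>25)&0x3=0x2 → R2
  rs: (w>>23)&0x3=0x0 → R0

cmpi R1, #22046063; move R1, R0; sw R3, R3; move R2, R0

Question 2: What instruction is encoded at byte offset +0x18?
+0x18: f7 ff ff f4 ⇒ word 0xf7fffff4 (big)
  opcode bits[31:27]=0x1e: call/J
  imm@[26:0]=0x7fffff4 (s27→-12) ⇒ #-12

call #-12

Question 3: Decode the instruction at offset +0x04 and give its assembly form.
li R1, #11200616

@+04  big-endian(72 aa e8 68) = 0x72aae868
  top 5b → 0xe → li [RI]
  [26:25] rd=1 = R1
  [24:0] imm=11200616 = #11200616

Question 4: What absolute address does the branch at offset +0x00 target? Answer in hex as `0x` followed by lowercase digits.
@+00  big-endian(e0 00 00 0c) = 0xe000000c
  top 5b → 0x1c → bnz [J]
  imm: (w>>0)&0x7ffffff=0xc → #12
  target = base 0xa054 + off 0x00 + 4 + imm 12 = 0xa064

0xa064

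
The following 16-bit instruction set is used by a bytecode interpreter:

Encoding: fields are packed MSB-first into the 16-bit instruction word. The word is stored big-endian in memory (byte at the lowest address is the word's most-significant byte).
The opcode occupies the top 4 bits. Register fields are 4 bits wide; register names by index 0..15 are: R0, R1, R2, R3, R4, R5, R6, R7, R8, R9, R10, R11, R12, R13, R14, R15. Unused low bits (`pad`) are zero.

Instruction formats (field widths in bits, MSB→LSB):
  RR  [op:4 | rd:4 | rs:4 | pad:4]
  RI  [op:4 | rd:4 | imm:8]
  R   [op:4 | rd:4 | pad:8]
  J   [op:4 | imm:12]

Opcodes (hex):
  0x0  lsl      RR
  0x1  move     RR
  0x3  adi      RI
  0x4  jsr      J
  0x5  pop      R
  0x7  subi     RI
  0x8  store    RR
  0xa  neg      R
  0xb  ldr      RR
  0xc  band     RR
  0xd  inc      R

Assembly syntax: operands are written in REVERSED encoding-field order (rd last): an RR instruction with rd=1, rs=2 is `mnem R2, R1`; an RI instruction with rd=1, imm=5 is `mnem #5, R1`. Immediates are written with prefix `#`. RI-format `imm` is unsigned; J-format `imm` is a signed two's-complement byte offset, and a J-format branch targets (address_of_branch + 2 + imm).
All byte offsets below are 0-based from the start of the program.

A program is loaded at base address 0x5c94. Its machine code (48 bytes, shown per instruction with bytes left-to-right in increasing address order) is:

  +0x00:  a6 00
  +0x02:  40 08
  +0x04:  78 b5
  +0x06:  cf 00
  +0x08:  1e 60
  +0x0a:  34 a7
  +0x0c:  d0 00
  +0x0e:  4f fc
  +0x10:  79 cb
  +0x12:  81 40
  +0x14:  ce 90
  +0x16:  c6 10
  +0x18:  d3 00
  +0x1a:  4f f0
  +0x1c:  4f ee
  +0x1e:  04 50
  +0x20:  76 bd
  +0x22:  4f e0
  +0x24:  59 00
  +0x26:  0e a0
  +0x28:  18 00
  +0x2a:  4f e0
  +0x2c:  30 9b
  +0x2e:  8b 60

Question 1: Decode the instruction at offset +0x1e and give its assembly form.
@+1e  big-endian(04 50) = 0x0450
  top 4b → 0x0 → lsl [RR]
  [11:8] rd=4 = R4
  [7:4] rs=5 = R5

lsl R5, R4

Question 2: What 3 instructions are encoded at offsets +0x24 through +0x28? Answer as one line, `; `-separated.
off 0x24: read 59 00 as big → 0x5900
  op=0x5900>>12=0x5 ⇒ pop (R)
  [11:8] rd=9 = R9
off 0x26: read 0e a0 as big → 0x0ea0
  op=0x0ea0>>12=0x0 ⇒ lsl (RR)
  [11:8] rd=14 = R14
  [7:4] rs=10 = R10
off 0x28: read 18 00 as big → 0x1800
  op=0x1800>>12=0x1 ⇒ move (RR)
  [11:8] rd=8 = R8
  [7:4] rs=0 = R0

pop R9; lsl R10, R14; move R0, R8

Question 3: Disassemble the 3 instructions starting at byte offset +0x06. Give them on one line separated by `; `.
[06] cf 00 → 0xcf00
  op=0xcf00>>12=0xc ⇒ band (RR)
  [11:8] rd=15 = R15
  [7:4] rs=0 = R0
[08] 1e 60 → 0x1e60
  op=0x1e60>>12=0x1 ⇒ move (RR)
  [11:8] rd=14 = R14
  [7:4] rs=6 = R6
[0a] 34 a7 → 0x34a7
  op=0x34a7>>12=0x3 ⇒ adi (RI)
  [11:8] rd=4 = R4
  [7:0] imm=167 = #167

band R0, R15; move R6, R14; adi #167, R4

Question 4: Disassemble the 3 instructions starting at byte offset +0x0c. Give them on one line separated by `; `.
off 0x0c: read d0 00 as big → 0xd000
  opcode bits[15:12]=0xd: inc/R
  rd@[11:8]=0x0 ⇒ R0
off 0x0e: read 4f fc as big → 0x4ffc
  opcode bits[15:12]=0x4: jsr/J
  imm@[11:0]=0xffc (s12→-4) ⇒ #-4
off 0x10: read 79 cb as big → 0x79cb
  opcode bits[15:12]=0x7: subi/RI
  rd@[11:8]=0x9 ⇒ R9
  imm@[7:0]=0xcb ⇒ #203

inc R0; jsr #-4; subi #203, R9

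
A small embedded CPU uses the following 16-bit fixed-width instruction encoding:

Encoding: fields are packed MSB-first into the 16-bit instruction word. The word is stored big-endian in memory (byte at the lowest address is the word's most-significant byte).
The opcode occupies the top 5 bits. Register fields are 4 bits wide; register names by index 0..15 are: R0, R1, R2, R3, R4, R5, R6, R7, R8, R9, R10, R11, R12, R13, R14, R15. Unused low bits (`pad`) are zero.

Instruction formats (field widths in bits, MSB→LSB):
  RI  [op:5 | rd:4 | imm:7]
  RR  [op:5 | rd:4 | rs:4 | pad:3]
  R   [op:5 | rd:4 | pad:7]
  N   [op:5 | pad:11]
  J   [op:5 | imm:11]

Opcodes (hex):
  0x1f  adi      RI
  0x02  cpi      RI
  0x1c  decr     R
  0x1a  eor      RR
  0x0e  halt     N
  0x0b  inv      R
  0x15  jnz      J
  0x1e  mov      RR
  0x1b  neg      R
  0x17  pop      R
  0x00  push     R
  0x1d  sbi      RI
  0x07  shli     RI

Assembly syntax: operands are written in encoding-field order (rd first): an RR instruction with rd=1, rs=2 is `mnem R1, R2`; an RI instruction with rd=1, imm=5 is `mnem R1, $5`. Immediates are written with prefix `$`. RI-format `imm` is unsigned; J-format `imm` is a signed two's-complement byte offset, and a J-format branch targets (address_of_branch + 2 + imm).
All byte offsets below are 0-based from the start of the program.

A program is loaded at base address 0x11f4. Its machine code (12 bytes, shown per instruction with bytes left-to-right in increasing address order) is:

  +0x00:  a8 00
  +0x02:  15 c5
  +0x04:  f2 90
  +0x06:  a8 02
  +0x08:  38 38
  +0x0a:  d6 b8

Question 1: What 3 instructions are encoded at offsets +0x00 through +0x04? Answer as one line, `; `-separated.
off 0x00: read a8 00 as big → 0xa800
  op=0xa800>>11=0x15 ⇒ jnz (J)
  [10:0] imm=0 = $0
off 0x02: read 15 c5 as big → 0x15c5
  op=0x15c5>>11=0x2 ⇒ cpi (RI)
  [10:7] rd=11 = R11
  [6:0] imm=69 = $69
off 0x04: read f2 90 as big → 0xf290
  op=0xf290>>11=0x1e ⇒ mov (RR)
  [10:7] rd=5 = R5
  [6:3] rs=2 = R2

jnz $0; cpi R11, $69; mov R5, R2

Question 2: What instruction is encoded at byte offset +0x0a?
eor R13, R7

+0x0a: d6 b8 ⇒ word 0xd6b8 (big)
  top 5b → 0x1a → eor [RR]
  [10:7] rd=13 = R13
  [6:3] rs=7 = R7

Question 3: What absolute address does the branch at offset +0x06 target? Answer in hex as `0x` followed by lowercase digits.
0x11fe

+0x06: a8 02 ⇒ word 0xa802 (big)
  op=0xa802>>11=0x15 ⇒ jnz (J)
  imm@[10:0]=0x2 ⇒ $2
  target = base 0x11f4 + off 0x06 + 2 + imm 2 = 0x11fe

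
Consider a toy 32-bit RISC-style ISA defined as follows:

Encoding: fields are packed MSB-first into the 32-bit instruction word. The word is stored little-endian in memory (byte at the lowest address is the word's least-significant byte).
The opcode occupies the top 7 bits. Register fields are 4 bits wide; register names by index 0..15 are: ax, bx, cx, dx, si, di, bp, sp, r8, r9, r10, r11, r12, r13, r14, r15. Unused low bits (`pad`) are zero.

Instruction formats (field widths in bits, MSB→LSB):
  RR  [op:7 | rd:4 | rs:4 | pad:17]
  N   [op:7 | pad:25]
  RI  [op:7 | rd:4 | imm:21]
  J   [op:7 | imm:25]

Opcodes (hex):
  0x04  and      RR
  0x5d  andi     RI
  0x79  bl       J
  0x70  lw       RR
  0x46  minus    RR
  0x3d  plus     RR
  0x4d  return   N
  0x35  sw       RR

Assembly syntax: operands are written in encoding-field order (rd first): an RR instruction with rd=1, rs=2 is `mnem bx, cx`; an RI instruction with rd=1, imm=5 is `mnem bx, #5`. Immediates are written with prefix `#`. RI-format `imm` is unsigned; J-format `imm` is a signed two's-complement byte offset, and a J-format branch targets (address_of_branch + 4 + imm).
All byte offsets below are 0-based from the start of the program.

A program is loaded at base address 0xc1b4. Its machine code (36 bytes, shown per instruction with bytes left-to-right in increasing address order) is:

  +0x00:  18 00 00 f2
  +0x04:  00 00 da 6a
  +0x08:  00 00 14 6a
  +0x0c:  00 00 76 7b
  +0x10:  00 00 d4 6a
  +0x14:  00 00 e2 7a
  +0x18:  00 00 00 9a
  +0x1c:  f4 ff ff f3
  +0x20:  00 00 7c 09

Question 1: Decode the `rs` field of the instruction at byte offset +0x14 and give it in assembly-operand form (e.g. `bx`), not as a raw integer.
+0x14: 00 00 e2 7a ⇒ word 0x7ae20000 (little)
  top 7b → 0x3d → plus [RR]
  [24:21] rd=7 = sp
  [20:17] rs=1 = bx

bx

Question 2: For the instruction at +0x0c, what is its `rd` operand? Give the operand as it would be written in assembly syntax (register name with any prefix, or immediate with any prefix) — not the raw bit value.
r11

+0x0c: 00 00 76 7b ⇒ word 0x7b760000 (little)
  op=0x7b760000>>25=0x3d ⇒ plus (RR)
  [24:21] rd=11 = r11
  [20:17] rs=11 = r11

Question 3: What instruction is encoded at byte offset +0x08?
sw ax, r10

@+08  little-endian(00 00 14 6a) = 0x6a140000
  op=0x6a140000>>25=0x35 ⇒ sw (RR)
  rd@[24:21]=0x0 ⇒ ax
  rs@[20:17]=0xa ⇒ r10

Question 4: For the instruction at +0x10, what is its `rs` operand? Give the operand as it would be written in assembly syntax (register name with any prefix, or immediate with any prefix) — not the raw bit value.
@+10  little-endian(00 00 d4 6a) = 0x6ad40000
  op=0x6ad40000>>25=0x35 ⇒ sw (RR)
  [24:21] rd=6 = bp
  [20:17] rs=10 = r10

r10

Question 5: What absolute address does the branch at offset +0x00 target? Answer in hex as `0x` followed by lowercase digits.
0xc1d0

@+00  little-endian(18 00 00 f2) = 0xf2000018
  opcode bits[31:25]=0x79: bl/J
  [24:0] imm=24 = #24
  target = base 0xc1b4 + off 0x00 + 4 + imm 24 = 0xc1d0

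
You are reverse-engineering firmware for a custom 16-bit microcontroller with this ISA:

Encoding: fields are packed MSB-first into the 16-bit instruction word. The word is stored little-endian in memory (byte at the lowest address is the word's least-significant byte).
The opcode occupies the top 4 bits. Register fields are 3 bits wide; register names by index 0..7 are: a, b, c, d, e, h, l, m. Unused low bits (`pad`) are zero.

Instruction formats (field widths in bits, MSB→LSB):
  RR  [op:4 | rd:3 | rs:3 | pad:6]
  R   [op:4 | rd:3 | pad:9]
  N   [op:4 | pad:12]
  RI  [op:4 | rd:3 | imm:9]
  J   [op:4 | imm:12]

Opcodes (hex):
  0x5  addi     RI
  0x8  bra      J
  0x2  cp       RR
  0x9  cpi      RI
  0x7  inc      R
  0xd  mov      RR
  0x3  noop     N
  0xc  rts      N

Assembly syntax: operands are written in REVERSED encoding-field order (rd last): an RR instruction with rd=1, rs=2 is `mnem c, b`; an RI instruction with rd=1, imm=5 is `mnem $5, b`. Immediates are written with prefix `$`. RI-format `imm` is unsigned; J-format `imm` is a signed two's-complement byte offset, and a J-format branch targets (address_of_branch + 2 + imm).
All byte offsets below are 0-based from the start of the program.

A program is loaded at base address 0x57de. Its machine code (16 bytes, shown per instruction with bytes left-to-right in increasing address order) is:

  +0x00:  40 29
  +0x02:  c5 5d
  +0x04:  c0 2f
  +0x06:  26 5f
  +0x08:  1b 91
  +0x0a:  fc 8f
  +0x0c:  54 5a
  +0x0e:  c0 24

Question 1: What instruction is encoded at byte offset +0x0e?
off 0x0e: read c0 24 as little → 0x24c0
  opcode bits[15:12]=0x2: cp/RR
  [11:9] rd=2 = c
  [8:6] rs=3 = d

cp d, c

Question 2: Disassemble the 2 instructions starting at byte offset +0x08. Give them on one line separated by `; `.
off 0x08: read 1b 91 as little → 0x911b
  opcode bits[15:12]=0x9: cpi/RI
  rd@[11:9]=0x0 ⇒ a
  imm@[8:0]=0x11b ⇒ $283
off 0x0a: read fc 8f as little → 0x8ffc
  opcode bits[15:12]=0x8: bra/J
  imm@[11:0]=0xffc (s12→-4) ⇒ $-4

cpi $283, a; bra $-4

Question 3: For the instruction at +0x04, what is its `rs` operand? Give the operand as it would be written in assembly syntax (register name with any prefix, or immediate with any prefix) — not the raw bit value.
off 0x04: read c0 2f as little → 0x2fc0
  opcode bits[15:12]=0x2: cp/RR
  [11:9] rd=7 = m
  [8:6] rs=7 = m

m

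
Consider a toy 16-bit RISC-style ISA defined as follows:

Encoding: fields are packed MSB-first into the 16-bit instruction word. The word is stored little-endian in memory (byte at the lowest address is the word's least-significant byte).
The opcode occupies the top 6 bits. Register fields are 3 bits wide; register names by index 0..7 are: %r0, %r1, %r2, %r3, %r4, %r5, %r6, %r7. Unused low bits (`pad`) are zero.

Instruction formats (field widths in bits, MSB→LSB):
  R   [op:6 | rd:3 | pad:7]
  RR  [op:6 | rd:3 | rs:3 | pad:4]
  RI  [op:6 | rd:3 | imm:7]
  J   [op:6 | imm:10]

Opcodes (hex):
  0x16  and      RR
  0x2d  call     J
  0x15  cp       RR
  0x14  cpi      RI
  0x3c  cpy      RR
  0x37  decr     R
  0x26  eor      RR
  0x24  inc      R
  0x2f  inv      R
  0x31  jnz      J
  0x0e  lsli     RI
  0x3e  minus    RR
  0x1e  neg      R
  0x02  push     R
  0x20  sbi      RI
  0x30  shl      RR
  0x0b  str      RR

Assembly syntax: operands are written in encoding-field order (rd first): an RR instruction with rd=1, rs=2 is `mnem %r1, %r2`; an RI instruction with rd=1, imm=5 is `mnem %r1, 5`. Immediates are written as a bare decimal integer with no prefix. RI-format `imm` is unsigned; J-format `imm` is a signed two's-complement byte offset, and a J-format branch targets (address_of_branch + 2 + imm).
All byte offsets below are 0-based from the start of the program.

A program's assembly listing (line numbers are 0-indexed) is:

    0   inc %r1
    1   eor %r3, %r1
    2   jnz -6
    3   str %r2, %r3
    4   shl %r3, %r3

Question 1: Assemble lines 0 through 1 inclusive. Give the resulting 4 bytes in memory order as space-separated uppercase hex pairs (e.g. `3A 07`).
80 90 90 99

line 0 (inc): pack op=0x24:6|rd=1:3|pad=0:7 = 0x9080; little→ 80 90
line 1 (eor): pack op=0x26:6|rd=3:3|rs=1:3|pad=0:4 = 0x9990; little→ 90 99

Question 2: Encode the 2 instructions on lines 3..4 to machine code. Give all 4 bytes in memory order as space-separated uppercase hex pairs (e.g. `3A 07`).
3. str fields op=0xb:6|rd=2:3|rs=3:3|pad=0:4 → word 2d30h → 30 2d
4. shl fields op=0x30:6|rd=3:3|rs=3:3|pad=0:4 → word c1b0h → b0 c1

30 2D B0 C1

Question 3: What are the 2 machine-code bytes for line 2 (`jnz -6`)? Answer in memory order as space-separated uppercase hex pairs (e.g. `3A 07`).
FA C7

line 2 (jnz): pack op=0x31:6|imm=-6:10 = 0xc7fa; little→ fa c7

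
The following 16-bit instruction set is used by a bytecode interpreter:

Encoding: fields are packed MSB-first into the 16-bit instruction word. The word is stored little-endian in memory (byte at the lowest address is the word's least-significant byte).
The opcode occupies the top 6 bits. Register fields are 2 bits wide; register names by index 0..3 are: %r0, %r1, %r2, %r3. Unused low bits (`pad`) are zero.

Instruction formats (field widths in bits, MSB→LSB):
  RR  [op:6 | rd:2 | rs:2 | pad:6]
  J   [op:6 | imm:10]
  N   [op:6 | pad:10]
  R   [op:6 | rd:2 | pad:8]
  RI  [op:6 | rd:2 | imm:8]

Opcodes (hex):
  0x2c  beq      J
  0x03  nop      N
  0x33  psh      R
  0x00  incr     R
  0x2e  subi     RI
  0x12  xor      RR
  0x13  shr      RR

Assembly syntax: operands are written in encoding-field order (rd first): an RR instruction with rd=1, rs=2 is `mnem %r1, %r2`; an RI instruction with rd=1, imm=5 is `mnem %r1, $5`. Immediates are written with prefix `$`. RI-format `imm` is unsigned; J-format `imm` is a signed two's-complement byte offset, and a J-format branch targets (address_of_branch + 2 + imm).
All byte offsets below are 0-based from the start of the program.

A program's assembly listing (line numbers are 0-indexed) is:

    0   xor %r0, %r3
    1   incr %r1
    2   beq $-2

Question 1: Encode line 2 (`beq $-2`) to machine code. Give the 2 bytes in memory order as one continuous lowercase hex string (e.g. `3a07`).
L2: beq op=0x2c:6|imm=-2:10 ⇒ 0xb3fe ⇒ little fe b3

feb3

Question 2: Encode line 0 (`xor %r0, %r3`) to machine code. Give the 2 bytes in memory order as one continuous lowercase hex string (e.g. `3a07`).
0. xor fields op=0x12:6|rd=0:2|rs=3:2|pad=0:6 → word 48c0h → c0 48

c048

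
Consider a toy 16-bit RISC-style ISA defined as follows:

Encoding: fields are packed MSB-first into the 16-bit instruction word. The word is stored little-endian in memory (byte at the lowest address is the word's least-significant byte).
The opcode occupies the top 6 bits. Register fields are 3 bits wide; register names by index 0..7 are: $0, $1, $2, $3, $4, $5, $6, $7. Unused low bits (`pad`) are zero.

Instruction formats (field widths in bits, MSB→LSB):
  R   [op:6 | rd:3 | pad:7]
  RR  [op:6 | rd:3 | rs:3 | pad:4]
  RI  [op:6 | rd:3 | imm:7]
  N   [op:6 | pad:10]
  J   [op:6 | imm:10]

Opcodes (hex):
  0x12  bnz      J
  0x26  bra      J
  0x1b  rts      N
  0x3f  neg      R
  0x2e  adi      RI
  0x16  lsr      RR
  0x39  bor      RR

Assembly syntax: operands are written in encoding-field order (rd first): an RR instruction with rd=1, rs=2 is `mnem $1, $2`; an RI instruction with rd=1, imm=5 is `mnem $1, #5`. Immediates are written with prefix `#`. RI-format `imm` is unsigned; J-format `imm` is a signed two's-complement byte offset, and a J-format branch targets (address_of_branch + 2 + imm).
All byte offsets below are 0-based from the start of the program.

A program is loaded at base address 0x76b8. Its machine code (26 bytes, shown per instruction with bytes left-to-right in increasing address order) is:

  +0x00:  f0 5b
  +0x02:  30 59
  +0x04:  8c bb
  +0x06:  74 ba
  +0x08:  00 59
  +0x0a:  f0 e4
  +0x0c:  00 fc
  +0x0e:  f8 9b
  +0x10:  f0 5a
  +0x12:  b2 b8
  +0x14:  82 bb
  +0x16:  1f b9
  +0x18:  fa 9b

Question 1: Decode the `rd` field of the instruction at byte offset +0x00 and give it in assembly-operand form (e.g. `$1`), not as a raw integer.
$7

[00] f0 5b → 0x5bf0
  op=0x5bf0>>10=0x16 ⇒ lsr (RR)
  [9:7] rd=7 = $7
  [6:4] rs=7 = $7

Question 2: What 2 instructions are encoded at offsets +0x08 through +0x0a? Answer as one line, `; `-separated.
@+08  little-endian(00 59) = 0x5900
  opcode bits[15:10]=0x16: lsr/RR
  rd: (w>>7)&0x7=0x2 → $2
  rs: (w>>4)&0x7=0x0 → $0
@+0a  little-endian(f0 e4) = 0xe4f0
  opcode bits[15:10]=0x39: bor/RR
  rd: (w>>7)&0x7=0x1 → $1
  rs: (w>>4)&0x7=0x7 → $7

lsr $2, $0; bor $1, $7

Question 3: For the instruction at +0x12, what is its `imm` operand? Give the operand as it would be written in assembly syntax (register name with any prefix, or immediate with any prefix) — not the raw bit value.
off 0x12: read b2 b8 as little → 0xb8b2
  top 6b → 0x2e → adi [RI]
  rd: (w>>7)&0x7=0x1 → $1
  imm: (w>>0)&0x7f=0x32 → #50

#50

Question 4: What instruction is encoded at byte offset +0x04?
off 0x04: read 8c bb as little → 0xbb8c
  op=0xbb8c>>10=0x2e ⇒ adi (RI)
  [9:7] rd=7 = $7
  [6:0] imm=12 = #12

adi $7, #12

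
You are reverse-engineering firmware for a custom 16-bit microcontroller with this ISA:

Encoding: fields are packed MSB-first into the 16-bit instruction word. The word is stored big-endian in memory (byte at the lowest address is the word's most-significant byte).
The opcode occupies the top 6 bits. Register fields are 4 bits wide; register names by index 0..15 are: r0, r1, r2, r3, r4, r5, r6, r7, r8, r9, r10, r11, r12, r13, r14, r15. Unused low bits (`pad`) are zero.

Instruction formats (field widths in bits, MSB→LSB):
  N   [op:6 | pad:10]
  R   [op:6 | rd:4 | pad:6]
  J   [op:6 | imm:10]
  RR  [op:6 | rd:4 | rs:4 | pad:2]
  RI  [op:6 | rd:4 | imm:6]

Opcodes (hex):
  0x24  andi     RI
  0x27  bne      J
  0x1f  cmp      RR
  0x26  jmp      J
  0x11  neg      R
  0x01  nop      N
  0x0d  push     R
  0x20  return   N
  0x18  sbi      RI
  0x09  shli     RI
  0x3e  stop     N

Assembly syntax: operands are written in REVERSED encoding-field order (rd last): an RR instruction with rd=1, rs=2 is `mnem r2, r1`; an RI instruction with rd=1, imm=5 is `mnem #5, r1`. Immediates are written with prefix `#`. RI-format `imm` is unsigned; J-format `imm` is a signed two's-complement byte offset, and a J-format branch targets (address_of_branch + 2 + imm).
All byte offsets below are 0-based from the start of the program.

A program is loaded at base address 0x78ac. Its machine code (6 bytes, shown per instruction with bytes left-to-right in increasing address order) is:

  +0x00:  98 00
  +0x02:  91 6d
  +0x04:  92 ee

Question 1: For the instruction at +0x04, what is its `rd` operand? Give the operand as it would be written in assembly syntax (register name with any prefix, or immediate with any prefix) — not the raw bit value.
r11

off 0x04: read 92 ee as big → 0x92ee
  opcode bits[15:10]=0x24: andi/RI
  rd@[9:6]=0xb ⇒ r11
  imm@[5:0]=0x2e ⇒ #46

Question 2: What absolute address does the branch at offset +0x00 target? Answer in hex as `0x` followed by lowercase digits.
+0x00: 98 00 ⇒ word 0x9800 (big)
  op=0x9800>>10=0x26 ⇒ jmp (J)
  imm: (w>>0)&0x3ff=0x0 → #0
  target = base 0x78ac + off 0x00 + 2 + imm 0 = 0x78ae

0x78ae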